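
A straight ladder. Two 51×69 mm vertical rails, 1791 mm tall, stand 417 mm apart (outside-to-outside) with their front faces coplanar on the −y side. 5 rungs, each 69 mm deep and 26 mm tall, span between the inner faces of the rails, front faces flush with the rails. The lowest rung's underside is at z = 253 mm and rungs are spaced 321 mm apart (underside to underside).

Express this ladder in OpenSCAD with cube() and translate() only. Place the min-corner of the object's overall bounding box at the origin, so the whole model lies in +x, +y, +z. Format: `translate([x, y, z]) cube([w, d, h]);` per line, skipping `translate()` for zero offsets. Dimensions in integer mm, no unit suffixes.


// rung span = 417 - 2*51 = 315
// rung[k] z = 253 + k*321
cube([51, 69, 1791]);
translate([366, 0, 0]) cube([51, 69, 1791]);
translate([51, 0, 253]) cube([315, 69, 26]);
translate([51, 0, 574]) cube([315, 69, 26]);
translate([51, 0, 895]) cube([315, 69, 26]);
translate([51, 0, 1216]) cube([315, 69, 26]);
translate([51, 0, 1537]) cube([315, 69, 26]);


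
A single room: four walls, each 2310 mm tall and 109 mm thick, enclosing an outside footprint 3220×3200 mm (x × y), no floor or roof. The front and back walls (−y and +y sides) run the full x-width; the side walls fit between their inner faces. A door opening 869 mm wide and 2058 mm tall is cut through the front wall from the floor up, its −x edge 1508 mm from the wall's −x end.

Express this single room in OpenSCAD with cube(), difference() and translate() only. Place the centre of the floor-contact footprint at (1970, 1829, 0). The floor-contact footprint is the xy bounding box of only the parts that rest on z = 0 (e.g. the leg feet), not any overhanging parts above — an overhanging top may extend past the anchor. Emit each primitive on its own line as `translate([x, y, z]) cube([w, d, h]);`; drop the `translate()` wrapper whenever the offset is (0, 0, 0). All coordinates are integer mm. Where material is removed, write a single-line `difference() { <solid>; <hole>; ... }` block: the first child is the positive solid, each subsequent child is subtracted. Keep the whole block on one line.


difference() { translate([360, 229, 0]) cube([3220, 109, 2310]); translate([1868, 229, 0]) cube([869, 109, 2058]); }
translate([360, 3320, 0]) cube([3220, 109, 2310]);
translate([360, 338, 0]) cube([109, 2982, 2310]);
translate([3471, 338, 0]) cube([109, 2982, 2310]);


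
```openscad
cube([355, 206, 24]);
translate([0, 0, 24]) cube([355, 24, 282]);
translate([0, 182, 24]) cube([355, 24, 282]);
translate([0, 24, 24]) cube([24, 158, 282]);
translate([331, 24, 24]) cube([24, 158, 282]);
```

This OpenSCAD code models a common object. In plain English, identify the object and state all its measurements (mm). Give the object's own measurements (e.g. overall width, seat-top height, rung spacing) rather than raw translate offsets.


An open-topped rectangular box: outside dimensions 355×206×306 mm, with a uniform wall and base thickness of 24 mm. The base is a full 355×206 slab on the floor; four walls sit on top of the base. The front and back walls (the −y and +y sides) span the full width; the two side walls fit between them.


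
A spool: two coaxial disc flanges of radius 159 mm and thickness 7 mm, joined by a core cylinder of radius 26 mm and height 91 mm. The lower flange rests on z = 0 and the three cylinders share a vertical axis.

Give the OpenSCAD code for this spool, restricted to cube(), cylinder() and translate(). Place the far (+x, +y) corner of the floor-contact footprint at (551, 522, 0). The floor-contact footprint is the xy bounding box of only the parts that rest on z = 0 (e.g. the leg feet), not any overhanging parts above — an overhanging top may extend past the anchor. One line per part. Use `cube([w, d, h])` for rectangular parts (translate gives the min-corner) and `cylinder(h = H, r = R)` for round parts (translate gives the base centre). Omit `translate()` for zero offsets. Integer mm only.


translate([392, 363, 0]) cylinder(h = 7, r = 159);
translate([392, 363, 7]) cylinder(h = 91, r = 26);
translate([392, 363, 98]) cylinder(h = 7, r = 159);


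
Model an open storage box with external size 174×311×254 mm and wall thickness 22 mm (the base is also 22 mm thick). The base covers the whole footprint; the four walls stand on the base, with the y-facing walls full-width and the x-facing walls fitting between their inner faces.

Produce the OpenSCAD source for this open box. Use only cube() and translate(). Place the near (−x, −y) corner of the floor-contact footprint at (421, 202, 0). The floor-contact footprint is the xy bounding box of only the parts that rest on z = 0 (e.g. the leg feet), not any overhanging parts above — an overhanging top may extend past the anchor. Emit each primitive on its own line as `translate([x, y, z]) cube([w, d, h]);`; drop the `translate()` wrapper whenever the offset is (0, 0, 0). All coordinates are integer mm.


translate([421, 202, 0]) cube([174, 311, 22]);
translate([421, 202, 22]) cube([174, 22, 232]);
translate([421, 491, 22]) cube([174, 22, 232]);
translate([421, 224, 22]) cube([22, 267, 232]);
translate([573, 224, 22]) cube([22, 267, 232]);


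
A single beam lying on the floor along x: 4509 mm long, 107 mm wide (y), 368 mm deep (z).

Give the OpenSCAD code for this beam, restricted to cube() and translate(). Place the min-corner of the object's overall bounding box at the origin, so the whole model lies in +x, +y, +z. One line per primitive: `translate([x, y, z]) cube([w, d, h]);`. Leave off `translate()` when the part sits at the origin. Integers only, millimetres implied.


cube([4509, 107, 368]);


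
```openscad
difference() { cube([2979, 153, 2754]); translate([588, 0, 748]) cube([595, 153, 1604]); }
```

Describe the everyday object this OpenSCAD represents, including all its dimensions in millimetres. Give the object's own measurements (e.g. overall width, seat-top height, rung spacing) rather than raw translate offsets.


A wall 2979 mm long (x), 153 mm thick (y), 2754 mm tall, with a rectangular window opening cut through it. The opening is 595 mm wide and 1604 mm tall; its sill is at z = 748 mm and its near (−x) edge is 588 mm from the wall's −x end. The opening passes through the full wall thickness.


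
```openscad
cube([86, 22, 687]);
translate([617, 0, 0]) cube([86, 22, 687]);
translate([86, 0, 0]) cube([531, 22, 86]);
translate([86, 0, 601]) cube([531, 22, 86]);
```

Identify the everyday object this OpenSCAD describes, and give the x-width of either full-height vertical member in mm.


A picture frame. The border width is 86 mm.

Four thin pieces enclosing a rectangular opening — a picture frame. The two full-height stiles are 687 mm tall; the top rail sits at z = 601 and is 86 mm tall, so the border above the opening is 687 − 601 = 86 mm, matching the stile x-width.


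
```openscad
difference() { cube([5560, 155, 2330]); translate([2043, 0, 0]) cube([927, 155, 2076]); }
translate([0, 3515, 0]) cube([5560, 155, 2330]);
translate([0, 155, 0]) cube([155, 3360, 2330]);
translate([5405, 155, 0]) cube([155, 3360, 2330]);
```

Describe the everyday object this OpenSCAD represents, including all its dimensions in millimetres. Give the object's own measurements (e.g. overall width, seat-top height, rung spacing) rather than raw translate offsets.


A single room: four walls, each 2330 mm tall and 155 mm thick, enclosing an outside footprint 5560×3670 mm (x × y), no floor or roof. The front and back walls (−y and +y sides) run the full x-width; the side walls fit between their inner faces. A door opening 927 mm wide and 2076 mm tall is cut through the front wall from the floor up, its −x edge 2043 mm from the wall's −x end.


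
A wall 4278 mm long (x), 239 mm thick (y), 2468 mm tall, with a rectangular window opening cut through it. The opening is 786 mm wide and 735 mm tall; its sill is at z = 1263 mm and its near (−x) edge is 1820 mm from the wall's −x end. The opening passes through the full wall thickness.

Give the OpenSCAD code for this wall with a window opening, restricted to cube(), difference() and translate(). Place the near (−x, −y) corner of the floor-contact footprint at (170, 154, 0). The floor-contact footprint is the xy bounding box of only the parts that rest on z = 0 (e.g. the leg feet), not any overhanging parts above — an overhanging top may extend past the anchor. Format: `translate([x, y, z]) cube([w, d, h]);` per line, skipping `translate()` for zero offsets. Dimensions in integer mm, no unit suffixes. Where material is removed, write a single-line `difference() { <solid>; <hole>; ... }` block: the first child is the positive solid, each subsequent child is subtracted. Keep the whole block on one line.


difference() { translate([170, 154, 0]) cube([4278, 239, 2468]); translate([1990, 154, 1263]) cube([786, 239, 735]); }


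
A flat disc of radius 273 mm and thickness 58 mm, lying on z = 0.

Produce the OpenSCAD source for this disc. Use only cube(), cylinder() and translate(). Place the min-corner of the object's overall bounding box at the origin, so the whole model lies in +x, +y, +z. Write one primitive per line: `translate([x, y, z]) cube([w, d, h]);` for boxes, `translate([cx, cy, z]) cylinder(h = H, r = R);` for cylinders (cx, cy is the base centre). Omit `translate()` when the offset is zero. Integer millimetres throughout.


translate([273, 273, 0]) cylinder(h = 58, r = 273);


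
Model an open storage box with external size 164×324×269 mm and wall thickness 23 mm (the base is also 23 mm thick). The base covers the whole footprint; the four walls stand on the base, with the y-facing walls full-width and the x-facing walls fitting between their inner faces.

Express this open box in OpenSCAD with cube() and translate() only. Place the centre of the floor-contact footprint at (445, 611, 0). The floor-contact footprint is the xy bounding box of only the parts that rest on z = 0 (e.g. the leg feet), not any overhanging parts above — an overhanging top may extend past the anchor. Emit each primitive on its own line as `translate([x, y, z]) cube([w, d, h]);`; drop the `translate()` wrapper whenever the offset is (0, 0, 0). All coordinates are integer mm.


translate([363, 449, 0]) cube([164, 324, 23]);
translate([363, 449, 23]) cube([164, 23, 246]);
translate([363, 750, 23]) cube([164, 23, 246]);
translate([363, 472, 23]) cube([23, 278, 246]);
translate([504, 472, 23]) cube([23, 278, 246]);


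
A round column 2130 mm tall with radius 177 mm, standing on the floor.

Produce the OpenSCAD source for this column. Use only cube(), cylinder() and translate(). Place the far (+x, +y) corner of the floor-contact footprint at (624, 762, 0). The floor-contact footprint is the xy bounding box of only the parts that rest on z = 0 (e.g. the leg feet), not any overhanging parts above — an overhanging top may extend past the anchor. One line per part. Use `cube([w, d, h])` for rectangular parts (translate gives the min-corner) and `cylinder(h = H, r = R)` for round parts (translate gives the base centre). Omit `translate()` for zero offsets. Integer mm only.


translate([447, 585, 0]) cylinder(h = 2130, r = 177);


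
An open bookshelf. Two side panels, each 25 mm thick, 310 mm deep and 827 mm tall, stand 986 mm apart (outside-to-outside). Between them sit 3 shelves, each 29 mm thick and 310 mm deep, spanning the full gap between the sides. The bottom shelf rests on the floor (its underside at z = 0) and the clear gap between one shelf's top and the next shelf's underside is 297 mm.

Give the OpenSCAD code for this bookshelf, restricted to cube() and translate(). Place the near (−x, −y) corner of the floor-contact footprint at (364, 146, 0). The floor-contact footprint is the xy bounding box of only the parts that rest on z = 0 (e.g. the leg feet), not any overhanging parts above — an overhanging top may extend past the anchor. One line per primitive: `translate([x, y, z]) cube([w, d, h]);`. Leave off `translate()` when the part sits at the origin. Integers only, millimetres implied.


translate([364, 146, 0]) cube([25, 310, 827]);
translate([1325, 146, 0]) cube([25, 310, 827]);
translate([389, 146, 0]) cube([936, 310, 29]);
translate([389, 146, 326]) cube([936, 310, 29]);
translate([389, 146, 652]) cube([936, 310, 29]);


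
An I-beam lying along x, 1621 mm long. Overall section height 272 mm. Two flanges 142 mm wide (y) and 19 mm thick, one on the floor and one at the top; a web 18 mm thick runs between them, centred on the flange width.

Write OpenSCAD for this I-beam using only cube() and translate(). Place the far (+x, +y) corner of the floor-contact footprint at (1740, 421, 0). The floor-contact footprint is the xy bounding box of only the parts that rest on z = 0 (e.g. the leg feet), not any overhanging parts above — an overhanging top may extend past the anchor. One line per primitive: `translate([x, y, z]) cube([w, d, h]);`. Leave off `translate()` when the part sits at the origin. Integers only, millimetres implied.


translate([119, 279, 0]) cube([1621, 142, 19]);
translate([119, 341, 19]) cube([1621, 18, 234]);
translate([119, 279, 253]) cube([1621, 142, 19]);


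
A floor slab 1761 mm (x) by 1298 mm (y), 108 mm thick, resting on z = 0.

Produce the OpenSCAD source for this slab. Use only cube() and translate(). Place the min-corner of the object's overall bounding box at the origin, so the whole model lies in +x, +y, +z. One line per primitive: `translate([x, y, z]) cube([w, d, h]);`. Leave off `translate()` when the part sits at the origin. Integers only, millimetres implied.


cube([1761, 1298, 108]);


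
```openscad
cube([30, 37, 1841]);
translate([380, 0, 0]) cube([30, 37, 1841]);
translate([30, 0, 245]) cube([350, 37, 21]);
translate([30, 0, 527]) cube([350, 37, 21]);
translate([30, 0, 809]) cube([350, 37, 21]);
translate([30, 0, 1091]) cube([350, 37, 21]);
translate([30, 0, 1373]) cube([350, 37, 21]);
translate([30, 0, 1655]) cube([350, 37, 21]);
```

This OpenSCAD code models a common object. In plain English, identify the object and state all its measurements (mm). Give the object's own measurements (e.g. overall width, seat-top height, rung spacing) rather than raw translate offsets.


A straight ladder. Two 30×37 mm vertical rails, 1841 mm tall, stand 410 mm apart (outside-to-outside) with their front faces coplanar on the −y side. 6 rungs, each 37 mm deep and 21 mm tall, span between the inner faces of the rails, front faces flush with the rails. The lowest rung's underside is at z = 245 mm and rungs are spaced 282 mm apart (underside to underside).


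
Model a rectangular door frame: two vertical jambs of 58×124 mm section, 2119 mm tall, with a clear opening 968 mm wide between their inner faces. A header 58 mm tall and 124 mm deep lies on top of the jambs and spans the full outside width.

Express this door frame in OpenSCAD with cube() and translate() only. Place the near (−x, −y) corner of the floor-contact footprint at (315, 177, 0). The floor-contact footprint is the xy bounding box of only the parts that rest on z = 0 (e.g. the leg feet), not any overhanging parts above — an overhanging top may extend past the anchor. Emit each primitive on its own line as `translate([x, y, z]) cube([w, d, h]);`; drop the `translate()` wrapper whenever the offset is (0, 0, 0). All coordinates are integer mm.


translate([315, 177, 0]) cube([58, 124, 2119]);
translate([1341, 177, 0]) cube([58, 124, 2119]);
translate([315, 177, 2119]) cube([1084, 124, 58]);


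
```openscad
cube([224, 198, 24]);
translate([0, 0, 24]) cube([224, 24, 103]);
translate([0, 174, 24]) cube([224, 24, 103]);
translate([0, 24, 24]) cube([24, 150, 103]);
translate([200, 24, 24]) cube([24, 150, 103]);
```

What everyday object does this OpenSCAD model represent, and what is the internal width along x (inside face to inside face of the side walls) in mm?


An open box. The internal width is 176 mm.

A 224×198 base slab with four walls standing on it — an open box. The base is 224 mm wide and the walls are 24 mm thick, so the internal width is 224 − 2 × 24 = 176 mm.


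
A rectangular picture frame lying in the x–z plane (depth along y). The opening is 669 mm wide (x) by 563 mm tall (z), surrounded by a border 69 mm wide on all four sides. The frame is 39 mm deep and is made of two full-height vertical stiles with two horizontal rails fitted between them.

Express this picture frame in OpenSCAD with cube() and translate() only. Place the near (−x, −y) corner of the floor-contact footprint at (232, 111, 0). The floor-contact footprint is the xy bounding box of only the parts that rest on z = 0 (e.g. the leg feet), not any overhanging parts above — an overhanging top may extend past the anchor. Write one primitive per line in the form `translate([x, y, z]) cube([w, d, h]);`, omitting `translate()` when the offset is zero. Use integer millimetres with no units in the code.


translate([232, 111, 0]) cube([69, 39, 701]);
translate([970, 111, 0]) cube([69, 39, 701]);
translate([301, 111, 0]) cube([669, 39, 69]);
translate([301, 111, 632]) cube([669, 39, 69]);


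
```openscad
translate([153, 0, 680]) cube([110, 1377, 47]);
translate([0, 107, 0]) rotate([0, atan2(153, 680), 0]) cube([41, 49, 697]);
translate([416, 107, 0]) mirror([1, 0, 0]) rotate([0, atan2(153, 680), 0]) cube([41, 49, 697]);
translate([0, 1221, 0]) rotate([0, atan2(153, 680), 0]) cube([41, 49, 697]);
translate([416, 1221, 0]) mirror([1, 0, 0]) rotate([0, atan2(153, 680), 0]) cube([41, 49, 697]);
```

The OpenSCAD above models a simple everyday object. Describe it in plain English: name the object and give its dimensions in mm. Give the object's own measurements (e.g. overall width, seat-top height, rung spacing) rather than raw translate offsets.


A sawhorse. A 110×1377×47 mm beam (x, y, z) sits on two A-frame leg pairs. Each pair is two raked legs of 41×49 mm section (49 mm along y) splaying symmetrically in x. Each leg rises 680 mm vertically over 153 mm of horizontal reach and is 697 mm long along its own axis. Every leg's outer bottom edge rests on the floor and its outer top edge meets a bottom edge of the beam — the left legs (tilting toward +x) meet the beam's −x bottom edge, the right legs (their mirror images, tilting toward −x) meet its +x bottom edge — so the leg tops tuck under the beam, the beam's underside is 680 mm above the floor, and the feet are 416 mm apart outside-to-outside with the beam centred between them. The two leg pairs are set in 107 mm from either end of the beam.


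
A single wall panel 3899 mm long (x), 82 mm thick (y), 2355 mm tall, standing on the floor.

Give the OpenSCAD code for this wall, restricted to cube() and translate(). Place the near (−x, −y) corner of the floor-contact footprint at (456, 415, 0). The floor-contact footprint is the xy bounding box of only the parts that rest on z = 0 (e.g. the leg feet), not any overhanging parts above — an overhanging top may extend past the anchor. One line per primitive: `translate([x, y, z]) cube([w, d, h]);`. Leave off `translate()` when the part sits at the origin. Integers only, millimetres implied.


translate([456, 415, 0]) cube([3899, 82, 2355]);


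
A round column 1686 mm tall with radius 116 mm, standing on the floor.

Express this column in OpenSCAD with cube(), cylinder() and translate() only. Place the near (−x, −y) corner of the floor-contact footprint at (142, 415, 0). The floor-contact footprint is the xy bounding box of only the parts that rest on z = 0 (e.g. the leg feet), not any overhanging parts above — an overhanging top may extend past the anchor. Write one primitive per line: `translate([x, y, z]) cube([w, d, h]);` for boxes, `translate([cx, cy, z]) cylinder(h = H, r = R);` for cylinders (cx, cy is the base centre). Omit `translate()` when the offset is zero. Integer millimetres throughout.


translate([258, 531, 0]) cylinder(h = 1686, r = 116);


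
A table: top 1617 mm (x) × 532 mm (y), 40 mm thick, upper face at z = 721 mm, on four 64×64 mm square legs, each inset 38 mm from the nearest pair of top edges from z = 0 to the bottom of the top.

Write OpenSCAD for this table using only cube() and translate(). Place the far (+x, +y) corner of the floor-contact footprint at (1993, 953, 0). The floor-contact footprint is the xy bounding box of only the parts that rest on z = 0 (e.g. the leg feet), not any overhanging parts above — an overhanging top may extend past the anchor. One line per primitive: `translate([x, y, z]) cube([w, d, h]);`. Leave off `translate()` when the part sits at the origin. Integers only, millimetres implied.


translate([414, 459, 681]) cube([1617, 532, 40]);
translate([452, 497, 0]) cube([64, 64, 681]);
translate([1929, 497, 0]) cube([64, 64, 681]);
translate([452, 889, 0]) cube([64, 64, 681]);
translate([1929, 889, 0]) cube([64, 64, 681]);


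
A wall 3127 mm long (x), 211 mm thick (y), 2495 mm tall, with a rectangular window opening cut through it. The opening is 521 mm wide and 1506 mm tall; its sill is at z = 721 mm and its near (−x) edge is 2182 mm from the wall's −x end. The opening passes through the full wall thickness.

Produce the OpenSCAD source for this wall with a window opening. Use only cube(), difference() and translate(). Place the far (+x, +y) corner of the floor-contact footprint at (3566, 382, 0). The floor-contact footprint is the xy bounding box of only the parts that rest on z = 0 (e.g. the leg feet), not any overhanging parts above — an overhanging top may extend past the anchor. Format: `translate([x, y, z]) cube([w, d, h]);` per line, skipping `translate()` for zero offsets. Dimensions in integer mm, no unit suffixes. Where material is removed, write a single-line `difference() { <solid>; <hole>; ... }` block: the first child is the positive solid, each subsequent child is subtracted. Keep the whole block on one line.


difference() { translate([439, 171, 0]) cube([3127, 211, 2495]); translate([2621, 171, 721]) cube([521, 211, 1506]); }


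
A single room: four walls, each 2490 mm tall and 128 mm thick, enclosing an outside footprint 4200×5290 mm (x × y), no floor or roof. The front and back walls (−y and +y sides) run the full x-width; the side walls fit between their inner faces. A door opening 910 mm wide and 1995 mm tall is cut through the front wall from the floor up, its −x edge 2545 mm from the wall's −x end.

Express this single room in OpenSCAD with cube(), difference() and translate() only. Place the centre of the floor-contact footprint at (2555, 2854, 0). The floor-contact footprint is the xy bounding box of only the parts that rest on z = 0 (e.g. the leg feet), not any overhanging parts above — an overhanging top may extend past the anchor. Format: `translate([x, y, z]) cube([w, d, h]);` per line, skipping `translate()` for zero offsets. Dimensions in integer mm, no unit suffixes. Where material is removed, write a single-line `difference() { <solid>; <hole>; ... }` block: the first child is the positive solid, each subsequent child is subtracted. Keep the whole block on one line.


difference() { translate([455, 209, 0]) cube([4200, 128, 2490]); translate([3000, 209, 0]) cube([910, 128, 1995]); }
translate([455, 5371, 0]) cube([4200, 128, 2490]);
translate([455, 337, 0]) cube([128, 5034, 2490]);
translate([4527, 337, 0]) cube([128, 5034, 2490]);


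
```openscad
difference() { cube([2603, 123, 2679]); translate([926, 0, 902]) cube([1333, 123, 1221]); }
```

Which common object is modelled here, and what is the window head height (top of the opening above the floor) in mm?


A wall with a window opening. The window head height is 2123 mm.

A wall with a rectangular opening subtracted — a window. Sill at z = 902, opening 1221 mm tall, so the head is at 902 + 1221 = 2123 mm.


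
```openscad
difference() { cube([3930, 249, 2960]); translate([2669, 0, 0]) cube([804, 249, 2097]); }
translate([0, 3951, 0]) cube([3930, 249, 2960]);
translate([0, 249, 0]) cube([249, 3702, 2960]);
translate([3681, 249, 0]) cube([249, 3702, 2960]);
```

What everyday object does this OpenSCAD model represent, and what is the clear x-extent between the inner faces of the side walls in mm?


A single room. The interior width is 3432 mm.

Four walls enclosing a rectangle with a door in the front wall — a room. Outside width 3930 minus two 249 mm walls gives 3432 mm.


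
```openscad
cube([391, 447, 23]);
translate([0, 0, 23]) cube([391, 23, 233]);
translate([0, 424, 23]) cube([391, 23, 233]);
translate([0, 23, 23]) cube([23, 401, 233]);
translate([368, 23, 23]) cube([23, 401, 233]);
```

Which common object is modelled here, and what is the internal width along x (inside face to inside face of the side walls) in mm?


An open box. The internal width is 345 mm.

A 391×447 base slab with four walls standing on it — an open box. The base is 391 mm wide and the walls are 23 mm thick, so the internal width is 391 − 2 × 23 = 345 mm.


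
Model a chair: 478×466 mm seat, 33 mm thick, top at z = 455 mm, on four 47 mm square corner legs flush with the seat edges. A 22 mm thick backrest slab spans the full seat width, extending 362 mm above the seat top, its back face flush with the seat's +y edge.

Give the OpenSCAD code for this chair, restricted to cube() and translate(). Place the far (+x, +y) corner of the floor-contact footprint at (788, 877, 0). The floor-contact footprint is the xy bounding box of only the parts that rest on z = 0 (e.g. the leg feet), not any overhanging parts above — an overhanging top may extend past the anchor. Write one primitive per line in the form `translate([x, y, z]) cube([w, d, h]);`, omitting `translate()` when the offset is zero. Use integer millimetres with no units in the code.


translate([310, 411, 422]) cube([478, 466, 33]);
translate([310, 411, 0]) cube([47, 47, 422]);
translate([741, 411, 0]) cube([47, 47, 422]);
translate([310, 830, 0]) cube([47, 47, 422]);
translate([741, 830, 0]) cube([47, 47, 422]);
translate([310, 855, 455]) cube([478, 22, 362]);


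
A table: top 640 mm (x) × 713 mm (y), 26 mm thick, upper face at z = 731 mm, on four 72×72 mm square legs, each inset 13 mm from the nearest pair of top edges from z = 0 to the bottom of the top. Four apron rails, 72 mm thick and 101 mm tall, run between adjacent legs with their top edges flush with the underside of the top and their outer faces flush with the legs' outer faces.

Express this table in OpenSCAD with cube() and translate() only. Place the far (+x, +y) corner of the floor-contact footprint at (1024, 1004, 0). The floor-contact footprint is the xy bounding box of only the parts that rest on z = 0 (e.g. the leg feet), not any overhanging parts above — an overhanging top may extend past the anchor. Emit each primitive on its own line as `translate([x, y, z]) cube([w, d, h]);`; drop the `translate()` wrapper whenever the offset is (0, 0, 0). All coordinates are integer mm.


translate([397, 304, 705]) cube([640, 713, 26]);
translate([410, 317, 0]) cube([72, 72, 705]);
translate([952, 317, 0]) cube([72, 72, 705]);
translate([410, 932, 0]) cube([72, 72, 705]);
translate([952, 932, 0]) cube([72, 72, 705]);
translate([482, 317, 604]) cube([470, 72, 101]);
translate([482, 932, 604]) cube([470, 72, 101]);
translate([410, 389, 604]) cube([72, 543, 101]);
translate([952, 389, 604]) cube([72, 543, 101]);


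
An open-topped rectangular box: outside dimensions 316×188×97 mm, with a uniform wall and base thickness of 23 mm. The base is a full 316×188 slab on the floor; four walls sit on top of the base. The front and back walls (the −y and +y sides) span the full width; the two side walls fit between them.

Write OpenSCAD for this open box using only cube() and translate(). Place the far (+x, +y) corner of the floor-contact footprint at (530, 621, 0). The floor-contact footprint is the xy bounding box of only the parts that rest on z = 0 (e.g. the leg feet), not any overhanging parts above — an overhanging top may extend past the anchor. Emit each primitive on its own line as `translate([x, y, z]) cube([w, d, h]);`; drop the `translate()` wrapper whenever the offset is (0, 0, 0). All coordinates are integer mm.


translate([214, 433, 0]) cube([316, 188, 23]);
translate([214, 433, 23]) cube([316, 23, 74]);
translate([214, 598, 23]) cube([316, 23, 74]);
translate([214, 456, 23]) cube([23, 142, 74]);
translate([507, 456, 23]) cube([23, 142, 74]);


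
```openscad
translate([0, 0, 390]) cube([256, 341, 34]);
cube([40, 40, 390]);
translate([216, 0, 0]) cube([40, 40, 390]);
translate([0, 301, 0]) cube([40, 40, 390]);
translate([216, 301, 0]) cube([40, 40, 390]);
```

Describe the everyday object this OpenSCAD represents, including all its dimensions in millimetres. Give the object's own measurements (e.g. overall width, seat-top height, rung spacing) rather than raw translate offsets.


A four-legged stool. The seat is a 256×341×34 mm slab whose top surface is at z = 424 mm; four square legs, each 40×40 mm in cross-section, run from the floor (z = 0) to the underside of the seat, each flush with a corner of the seat.


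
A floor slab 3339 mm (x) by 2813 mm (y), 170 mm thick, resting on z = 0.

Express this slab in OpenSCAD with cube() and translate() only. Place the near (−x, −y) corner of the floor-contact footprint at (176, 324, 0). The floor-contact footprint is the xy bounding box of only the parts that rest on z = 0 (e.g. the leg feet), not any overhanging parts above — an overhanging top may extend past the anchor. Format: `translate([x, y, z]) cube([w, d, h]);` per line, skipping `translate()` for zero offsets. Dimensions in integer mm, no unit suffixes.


translate([176, 324, 0]) cube([3339, 2813, 170]);


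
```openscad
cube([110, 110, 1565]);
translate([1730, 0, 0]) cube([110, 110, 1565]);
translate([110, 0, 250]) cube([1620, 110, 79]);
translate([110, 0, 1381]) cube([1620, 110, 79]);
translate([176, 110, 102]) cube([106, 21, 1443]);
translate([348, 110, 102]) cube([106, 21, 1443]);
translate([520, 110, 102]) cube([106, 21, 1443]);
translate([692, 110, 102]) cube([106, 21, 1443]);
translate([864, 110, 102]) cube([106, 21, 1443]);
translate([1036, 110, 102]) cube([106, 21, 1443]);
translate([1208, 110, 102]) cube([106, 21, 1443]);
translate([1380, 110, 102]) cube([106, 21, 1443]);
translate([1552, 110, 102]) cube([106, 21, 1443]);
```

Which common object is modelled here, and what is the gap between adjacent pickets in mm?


A fence section. The picket gap is 66 mm.

Two posts, two rails, 9 pickets — a fence section. Span 1620 mm holds 9 pickets of 106 mm with 10 equal gaps: ⌊(1620 − 9·106) / 10⌋ = 66 mm.


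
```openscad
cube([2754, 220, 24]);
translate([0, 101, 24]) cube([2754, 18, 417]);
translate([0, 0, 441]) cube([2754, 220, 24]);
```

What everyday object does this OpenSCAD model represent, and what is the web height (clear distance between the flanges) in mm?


An I-beam. The web height is 417 mm.

Two wide flanges with a thin centred web — an I-beam. Overall 465 mm minus two 24 mm flanges gives a web of 465 − 2·24 = 417 mm.


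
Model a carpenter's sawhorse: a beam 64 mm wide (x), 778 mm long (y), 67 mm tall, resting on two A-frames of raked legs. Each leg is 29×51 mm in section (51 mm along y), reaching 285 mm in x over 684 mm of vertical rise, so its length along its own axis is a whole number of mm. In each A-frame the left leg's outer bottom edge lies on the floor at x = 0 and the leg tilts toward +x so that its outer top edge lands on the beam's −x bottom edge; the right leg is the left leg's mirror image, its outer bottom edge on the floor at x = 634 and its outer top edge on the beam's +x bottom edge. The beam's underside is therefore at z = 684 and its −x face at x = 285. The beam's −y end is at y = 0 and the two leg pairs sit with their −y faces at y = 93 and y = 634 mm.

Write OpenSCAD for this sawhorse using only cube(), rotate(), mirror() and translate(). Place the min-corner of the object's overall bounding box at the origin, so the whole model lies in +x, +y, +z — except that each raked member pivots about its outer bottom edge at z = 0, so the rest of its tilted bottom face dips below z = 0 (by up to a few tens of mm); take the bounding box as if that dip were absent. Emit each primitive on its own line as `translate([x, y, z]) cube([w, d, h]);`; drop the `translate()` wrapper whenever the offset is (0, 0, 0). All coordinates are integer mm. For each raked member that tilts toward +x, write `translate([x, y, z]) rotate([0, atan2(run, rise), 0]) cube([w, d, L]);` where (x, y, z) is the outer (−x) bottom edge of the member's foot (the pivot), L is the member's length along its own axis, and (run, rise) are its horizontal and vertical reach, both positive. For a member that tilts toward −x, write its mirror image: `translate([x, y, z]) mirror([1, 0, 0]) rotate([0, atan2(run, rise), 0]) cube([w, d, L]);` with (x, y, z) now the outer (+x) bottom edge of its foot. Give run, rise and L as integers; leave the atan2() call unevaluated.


// leg length = √(285² + 684²) = 741
// right-leg outer foot x = 2·285 + 64 = 634
// beam min-corner = (285, 0, 684)
translate([285, 0, 684]) cube([64, 778, 67]);
translate([0, 93, 0]) rotate([0, atan2(285, 684), 0]) cube([29, 51, 741]);
translate([634, 93, 0]) mirror([1, 0, 0]) rotate([0, atan2(285, 684), 0]) cube([29, 51, 741]);
translate([0, 634, 0]) rotate([0, atan2(285, 684), 0]) cube([29, 51, 741]);
translate([634, 634, 0]) mirror([1, 0, 0]) rotate([0, atan2(285, 684), 0]) cube([29, 51, 741]);


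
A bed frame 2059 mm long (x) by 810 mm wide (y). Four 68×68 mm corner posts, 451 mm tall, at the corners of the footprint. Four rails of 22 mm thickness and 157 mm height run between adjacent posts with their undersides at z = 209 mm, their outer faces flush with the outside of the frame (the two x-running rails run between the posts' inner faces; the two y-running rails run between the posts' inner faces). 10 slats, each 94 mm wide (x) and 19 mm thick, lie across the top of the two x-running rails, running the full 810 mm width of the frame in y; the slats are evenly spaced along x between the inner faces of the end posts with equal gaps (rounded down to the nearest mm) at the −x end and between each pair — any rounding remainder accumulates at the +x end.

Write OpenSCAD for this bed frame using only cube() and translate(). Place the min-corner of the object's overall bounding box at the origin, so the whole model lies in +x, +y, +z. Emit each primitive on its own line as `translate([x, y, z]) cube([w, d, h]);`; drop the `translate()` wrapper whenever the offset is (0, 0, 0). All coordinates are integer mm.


// slat z = rail_z + rail_h = 209 + 157 = 366
// slat gap = ⌊(1923 − 10·94) / 11⌋ = 89
cube([68, 68, 451]);
translate([0, 742, 0]) cube([68, 68, 451]);
translate([1991, 0, 0]) cube([68, 68, 451]);
translate([1991, 742, 0]) cube([68, 68, 451]);
translate([68, 0, 209]) cube([1923, 22, 157]);
translate([68, 788, 209]) cube([1923, 22, 157]);
translate([0, 68, 209]) cube([22, 674, 157]);
translate([2037, 68, 209]) cube([22, 674, 157]);
translate([157, 0, 366]) cube([94, 810, 19]);
translate([340, 0, 366]) cube([94, 810, 19]);
translate([523, 0, 366]) cube([94, 810, 19]);
translate([706, 0, 366]) cube([94, 810, 19]);
translate([889, 0, 366]) cube([94, 810, 19]);
translate([1072, 0, 366]) cube([94, 810, 19]);
translate([1255, 0, 366]) cube([94, 810, 19]);
translate([1438, 0, 366]) cube([94, 810, 19]);
translate([1621, 0, 366]) cube([94, 810, 19]);
translate([1804, 0, 366]) cube([94, 810, 19]);


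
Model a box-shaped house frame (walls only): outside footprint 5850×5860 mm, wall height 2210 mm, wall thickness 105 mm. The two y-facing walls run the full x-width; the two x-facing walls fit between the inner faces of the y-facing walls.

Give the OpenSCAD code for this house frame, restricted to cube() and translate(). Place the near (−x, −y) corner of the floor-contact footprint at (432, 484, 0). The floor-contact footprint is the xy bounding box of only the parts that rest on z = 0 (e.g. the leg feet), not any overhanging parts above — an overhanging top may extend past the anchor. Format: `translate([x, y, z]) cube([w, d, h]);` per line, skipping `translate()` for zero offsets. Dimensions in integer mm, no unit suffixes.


translate([432, 484, 0]) cube([5850, 105, 2210]);
translate([432, 6239, 0]) cube([5850, 105, 2210]);
translate([432, 589, 0]) cube([105, 5650, 2210]);
translate([6177, 589, 0]) cube([105, 5650, 2210]);


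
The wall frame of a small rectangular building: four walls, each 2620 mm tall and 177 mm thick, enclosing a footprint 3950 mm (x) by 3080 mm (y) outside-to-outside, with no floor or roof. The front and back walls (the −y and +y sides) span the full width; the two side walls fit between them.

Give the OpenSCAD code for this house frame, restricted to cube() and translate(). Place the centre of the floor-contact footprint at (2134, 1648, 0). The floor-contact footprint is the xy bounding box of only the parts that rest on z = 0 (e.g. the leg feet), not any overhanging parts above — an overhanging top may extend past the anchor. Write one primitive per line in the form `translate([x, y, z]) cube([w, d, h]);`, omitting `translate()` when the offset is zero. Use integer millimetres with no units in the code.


translate([159, 108, 0]) cube([3950, 177, 2620]);
translate([159, 3011, 0]) cube([3950, 177, 2620]);
translate([159, 285, 0]) cube([177, 2726, 2620]);
translate([3932, 285, 0]) cube([177, 2726, 2620]);


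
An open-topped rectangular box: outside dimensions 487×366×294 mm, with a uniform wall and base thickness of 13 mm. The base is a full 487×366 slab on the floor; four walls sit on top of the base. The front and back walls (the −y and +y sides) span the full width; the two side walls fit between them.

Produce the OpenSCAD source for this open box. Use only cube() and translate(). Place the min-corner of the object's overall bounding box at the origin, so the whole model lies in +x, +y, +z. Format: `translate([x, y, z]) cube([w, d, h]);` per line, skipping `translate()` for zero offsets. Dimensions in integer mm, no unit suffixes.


cube([487, 366, 13]);
translate([0, 0, 13]) cube([487, 13, 281]);
translate([0, 353, 13]) cube([487, 13, 281]);
translate([0, 13, 13]) cube([13, 340, 281]);
translate([474, 13, 13]) cube([13, 340, 281]);


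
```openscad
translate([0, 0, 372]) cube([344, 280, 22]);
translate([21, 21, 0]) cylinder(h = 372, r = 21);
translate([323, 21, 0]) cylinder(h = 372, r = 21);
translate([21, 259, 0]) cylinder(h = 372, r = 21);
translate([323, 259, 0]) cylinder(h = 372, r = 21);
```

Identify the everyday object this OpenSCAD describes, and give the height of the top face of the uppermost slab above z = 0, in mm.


A stool. The seat height is 394 mm.

A 344×280×22 slab at z = 372 on four corner cylinders — a stool. The seat top is 372 + 22 = 394 mm.


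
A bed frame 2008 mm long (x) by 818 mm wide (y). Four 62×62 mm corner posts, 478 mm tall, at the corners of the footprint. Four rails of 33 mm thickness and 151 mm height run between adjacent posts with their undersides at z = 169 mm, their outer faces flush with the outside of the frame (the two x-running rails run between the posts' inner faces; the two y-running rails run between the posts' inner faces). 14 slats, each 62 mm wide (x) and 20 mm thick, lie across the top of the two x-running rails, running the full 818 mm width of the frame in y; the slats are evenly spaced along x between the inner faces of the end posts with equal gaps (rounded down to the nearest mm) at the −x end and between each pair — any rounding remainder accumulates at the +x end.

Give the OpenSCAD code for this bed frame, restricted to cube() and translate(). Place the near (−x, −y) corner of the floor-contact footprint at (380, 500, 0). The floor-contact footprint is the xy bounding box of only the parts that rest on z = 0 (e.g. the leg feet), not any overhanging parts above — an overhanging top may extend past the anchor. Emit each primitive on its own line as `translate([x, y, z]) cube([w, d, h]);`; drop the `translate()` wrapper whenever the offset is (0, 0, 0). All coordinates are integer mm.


translate([380, 500, 0]) cube([62, 62, 478]);
translate([380, 1256, 0]) cube([62, 62, 478]);
translate([2326, 500, 0]) cube([62, 62, 478]);
translate([2326, 1256, 0]) cube([62, 62, 478]);
translate([442, 500, 169]) cube([1884, 33, 151]);
translate([442, 1285, 169]) cube([1884, 33, 151]);
translate([380, 562, 169]) cube([33, 694, 151]);
translate([2355, 562, 169]) cube([33, 694, 151]);
translate([509, 500, 320]) cube([62, 818, 20]);
translate([638, 500, 320]) cube([62, 818, 20]);
translate([767, 500, 320]) cube([62, 818, 20]);
translate([896, 500, 320]) cube([62, 818, 20]);
translate([1025, 500, 320]) cube([62, 818, 20]);
translate([1154, 500, 320]) cube([62, 818, 20]);
translate([1283, 500, 320]) cube([62, 818, 20]);
translate([1412, 500, 320]) cube([62, 818, 20]);
translate([1541, 500, 320]) cube([62, 818, 20]);
translate([1670, 500, 320]) cube([62, 818, 20]);
translate([1799, 500, 320]) cube([62, 818, 20]);
translate([1928, 500, 320]) cube([62, 818, 20]);
translate([2057, 500, 320]) cube([62, 818, 20]);
translate([2186, 500, 320]) cube([62, 818, 20]);
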